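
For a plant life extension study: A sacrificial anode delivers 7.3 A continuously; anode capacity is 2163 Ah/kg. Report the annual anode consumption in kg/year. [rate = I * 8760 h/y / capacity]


Annual consumption = current * hours per year / capacity
Rate = 7.3 * 8760 / 2163 = 29.6 kg/year

29.6 kg/year


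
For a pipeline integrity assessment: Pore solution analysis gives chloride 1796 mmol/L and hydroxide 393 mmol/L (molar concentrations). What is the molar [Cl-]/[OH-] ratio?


Threshold parameter = [Cl-] / [OH-] (molar basis; both in mmol/L, so units cancel)
Ratio = 1796 / 393 = 4.57

4.57


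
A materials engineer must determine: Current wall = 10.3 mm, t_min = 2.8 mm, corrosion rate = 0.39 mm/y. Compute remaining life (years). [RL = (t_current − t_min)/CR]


Apply the remaining-life relation: RL = (t_current − t_min) / CR
RL = (10.3 − 2.8) / 0.39 = 7.5 / 0.39 = 19.2 years

19.2 years


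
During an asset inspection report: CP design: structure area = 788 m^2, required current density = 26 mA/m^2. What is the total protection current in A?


I = area * current density, then convert mA → A (÷1000)
I = 788 * 26 / 1000 = 20.49 A

20.49 A


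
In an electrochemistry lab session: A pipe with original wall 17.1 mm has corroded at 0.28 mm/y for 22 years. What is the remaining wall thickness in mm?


Remaining wall = original − CR × time
t = 17.1 − 0.28*22 = 17.1 − 6.16 = 10.94 mm

10.94 mm


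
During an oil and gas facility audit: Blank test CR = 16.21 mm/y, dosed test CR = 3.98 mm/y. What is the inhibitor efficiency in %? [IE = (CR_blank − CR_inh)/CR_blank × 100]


Apply the inhibitor-efficiency definition: IE = (CR_blank − CR_inh)/CR_blank × 100
IE = (16.21 − 3.98) / 16.21 × 100
IE = 12.23 / 16.21 × 100 = 75.4 %

75.4 %


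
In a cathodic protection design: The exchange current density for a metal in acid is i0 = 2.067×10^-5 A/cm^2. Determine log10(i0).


i0 = 2.067×10^-5 A/cm^2
log10(i0) = -4.685

-4.685


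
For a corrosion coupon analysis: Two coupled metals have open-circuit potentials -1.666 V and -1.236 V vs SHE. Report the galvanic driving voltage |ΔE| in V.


Driving voltage is the absolute potential difference.
|ΔE| = |-1.666 − (-1.236)| = 0.43 V

0.43 V


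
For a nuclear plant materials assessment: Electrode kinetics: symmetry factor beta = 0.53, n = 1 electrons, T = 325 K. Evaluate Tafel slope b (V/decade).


Apply the Tafel slope relation: b = 2.303*R*T/(beta*n*F)
Numerator: 2.303 * 8.314 * 325 = 6222.82
Denominator: 0.53 * 1 * 96485 = 51137.05
b = 6222.82 / 51137.05 = 0.1217 V/decade

0.1217 V/decade


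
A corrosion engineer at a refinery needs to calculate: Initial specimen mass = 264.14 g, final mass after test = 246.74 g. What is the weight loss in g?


Weight loss = initial − final
WL = 264.14 − 246.74 = 17.4 g

17.4 g


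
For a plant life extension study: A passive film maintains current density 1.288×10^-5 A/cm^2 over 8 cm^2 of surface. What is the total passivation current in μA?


I = i_pass * A, then convert A → μA (×10^6)
I = 1.288×10^-5 * 8 * 10^6 = 103.04 μA

103.04 μA


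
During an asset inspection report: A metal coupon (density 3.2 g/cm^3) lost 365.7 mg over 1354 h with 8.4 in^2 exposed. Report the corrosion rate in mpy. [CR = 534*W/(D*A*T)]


Apply the mpy weight-loss relation: CR = 534 * W / (D * A * T)
Numerator: 534 * 365.7 = 195283.8
Denominator: 3.2 * 8.4 * 1354 = 36395.52
CR = 195283.8 / 36395.52 = 5.3656 mpy

5.3656 mpy


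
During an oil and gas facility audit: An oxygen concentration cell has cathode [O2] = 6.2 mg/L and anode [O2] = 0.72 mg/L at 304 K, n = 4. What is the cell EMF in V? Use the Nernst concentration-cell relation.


Apply the Nernst concentration-cell relation: E = (RT/nF)*ln(C_cathode/C_anode)
RT/nF = 8.314*304/(4*96485) = 0.00654883 V
ln(6.2/0.72) = 2.15305
E = 0.00654883 * 2.15305 = 0.0141 V

0.0141 V


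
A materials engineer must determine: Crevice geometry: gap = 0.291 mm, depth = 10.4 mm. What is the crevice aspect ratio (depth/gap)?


Aspect ratio = depth / gap
Ratio = 10.4 / 0.291 = 35.7

35.7


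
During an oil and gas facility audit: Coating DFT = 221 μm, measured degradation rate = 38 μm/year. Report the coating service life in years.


Service life = thickness / degradation rate
Life = 221 / 38 = 5.8 years

5.8 years


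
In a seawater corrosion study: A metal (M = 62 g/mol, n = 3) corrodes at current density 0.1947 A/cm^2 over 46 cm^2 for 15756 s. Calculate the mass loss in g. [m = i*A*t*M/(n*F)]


Apply Faraday's law: m = i*A*t*M / (n*F)
Total charge passed Q = i*A*t = 0.1947*46*15756 = 141113.8872 C
m = Q*M/(n*F) = 141113.8872*62/(3*96485) = 30.22598 g

30.22598 g


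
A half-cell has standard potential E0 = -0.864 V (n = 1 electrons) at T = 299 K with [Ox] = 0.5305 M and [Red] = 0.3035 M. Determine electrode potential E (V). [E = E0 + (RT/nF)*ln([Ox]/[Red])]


Apply the Nernst equation: E = E0 + (RT/nF)*ln([Ox]/[Red])
Step 1: RT/nF = 8.314*299/(1*96485) = 0.02576448 V
Step 2: [Ox]/[Red] = 0.5305/0.3035 = 1.747941
Step 3: ln(1.747941) = 0.558439
Step 4: correction = 0.02576448 * 0.558439 = 0.014 V
E = -0.864 + 0.014 = -0.85 V

-0.85 V


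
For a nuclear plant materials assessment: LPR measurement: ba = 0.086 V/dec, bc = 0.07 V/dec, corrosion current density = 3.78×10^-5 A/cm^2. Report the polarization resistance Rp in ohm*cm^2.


Apply the Stern-Geary equation: Rp = ba*bc / (2.303*icorr*(ba+bc))
ba*bc = 0.086*0.07 = 0.00602
ba+bc = 0.156; 2.303*icorr*(ba+bc) = 2.303*3.78×10^-5*0.156 = 1.358033×10^-5
Rp = 0.00602 / 1.358033×10^-5 = 443.3 ohm*cm^2

443.3 ohm*cm^2


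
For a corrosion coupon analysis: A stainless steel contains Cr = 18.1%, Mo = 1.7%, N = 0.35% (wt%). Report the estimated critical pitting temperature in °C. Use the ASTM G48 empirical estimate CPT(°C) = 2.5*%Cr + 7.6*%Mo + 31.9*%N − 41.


Apply the ASTM G48 empirical CPT estimate: CPT(°C) = 2.5*%Cr + 7.6*%Mo + 31.9*%N − 41
2.5*18.1 = 45.25; 7.6*1.7 = 12.92; 31.9*0.35 = 11.165
CPT = 45.25 + 12.92 + 11.165 − 41 = 28.335 °C
Rounded to 0.1 °C: CPT ≈ 28.3 °C

28.3 °C


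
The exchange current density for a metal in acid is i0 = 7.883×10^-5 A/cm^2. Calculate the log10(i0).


i0 = 7.883×10^-5 A/cm^2
log10(i0) = -4.103

-4.103


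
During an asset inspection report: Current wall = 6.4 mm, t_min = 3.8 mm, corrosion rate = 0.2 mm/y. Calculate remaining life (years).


Apply the remaining-life relation: RL = (t_current − t_min) / CR
RL = (6.4 − 3.8) / 0.2 = 2.6 / 0.2 = 13.0 years

13.0 years


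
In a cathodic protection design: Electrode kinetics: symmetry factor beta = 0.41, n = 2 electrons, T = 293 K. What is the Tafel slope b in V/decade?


Apply the Tafel slope relation: b = 2.303*R*T/(beta*n*F)
Numerator: 2.303 * 8.314 * 293 = 5610.11
Denominator: 0.41 * 2 * 96485 = 79117.7
b = 5610.11 / 79117.7 = 0.071 V/decade

0.071 V/decade


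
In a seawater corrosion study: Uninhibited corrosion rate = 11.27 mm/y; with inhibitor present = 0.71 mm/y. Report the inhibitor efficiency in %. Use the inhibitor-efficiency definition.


Apply the inhibitor-efficiency definition: IE = (CR_blank − CR_inh)/CR_blank × 100
IE = (11.27 − 0.71) / 11.27 × 100
IE = 10.56 / 11.27 × 100 = 93.7 %

93.7 %


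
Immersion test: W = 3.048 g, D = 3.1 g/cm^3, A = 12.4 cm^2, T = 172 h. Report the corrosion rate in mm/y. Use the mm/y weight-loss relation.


Apply the mm/y weight-loss relation: CR = 87600 * W / (D * A * T)
Numerator: 87600 * 3.048 = 267004.8
Denominator: 3.1 * 12.4 * 172 = 6611.68
CR = 267004.8 / 6611.68 = 40.38381 mm/y

40.38381 mm/y


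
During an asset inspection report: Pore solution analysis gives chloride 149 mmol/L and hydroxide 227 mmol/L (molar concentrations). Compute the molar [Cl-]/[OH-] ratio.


Threshold parameter = [Cl-] / [OH-] (molar basis; both in mmol/L, so units cancel)
Ratio = 149 / 227 = 0.66

0.66


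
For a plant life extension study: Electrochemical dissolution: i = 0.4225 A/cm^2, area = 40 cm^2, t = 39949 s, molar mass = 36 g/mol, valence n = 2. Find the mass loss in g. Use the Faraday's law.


Apply Faraday's law: m = i*A*t*M / (n*F)
Total charge passed Q = i*A*t = 0.4225*40*39949 = 675138.1 C
m = Q*M/(n*F) = 675138.1*36/(2*96485) = 125.95207 g

125.95207 g


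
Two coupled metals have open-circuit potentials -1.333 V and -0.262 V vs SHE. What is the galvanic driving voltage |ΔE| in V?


Driving voltage is the absolute potential difference.
|ΔE| = |-1.333 − (-0.262)| = 1.071 V

1.071 V


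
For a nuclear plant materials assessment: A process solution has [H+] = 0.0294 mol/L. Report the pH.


pH = −log10[H+]
pH = −log10(0.0294) = 1.53

1.53


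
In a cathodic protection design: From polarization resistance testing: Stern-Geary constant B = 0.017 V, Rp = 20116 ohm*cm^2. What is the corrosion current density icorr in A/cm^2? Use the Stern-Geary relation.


Apply the Stern-Geary relation: icorr = B / Rp
icorr = 0.017 / 20116 = 8.451×10^-7 A/cm^2

8.451×10^-7 A/cm^2


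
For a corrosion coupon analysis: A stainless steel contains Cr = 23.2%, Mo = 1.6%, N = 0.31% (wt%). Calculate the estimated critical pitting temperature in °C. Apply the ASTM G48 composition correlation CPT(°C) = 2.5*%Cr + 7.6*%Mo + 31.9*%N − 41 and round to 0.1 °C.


Apply the ASTM G48 empirical CPT estimate: CPT(°C) = 2.5*%Cr + 7.6*%Mo + 31.9*%N − 41
2.5*23.2 = 58; 7.6*1.6 = 12.16; 31.9*0.31 = 9.889
CPT = 58 + 12.16 + 9.889 − 41 = 39.049 °C
Rounded to 0.1 °C: CPT ≈ 39.0 °C

39.0 °C


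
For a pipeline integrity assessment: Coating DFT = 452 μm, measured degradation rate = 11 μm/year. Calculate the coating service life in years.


Service life = thickness / degradation rate
Life = 452 / 11 = 41.1 years

41.1 years


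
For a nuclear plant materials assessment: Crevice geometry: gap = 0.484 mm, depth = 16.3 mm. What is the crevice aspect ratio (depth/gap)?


Aspect ratio = depth / gap
Ratio = 16.3 / 0.484 = 33.7

33.7


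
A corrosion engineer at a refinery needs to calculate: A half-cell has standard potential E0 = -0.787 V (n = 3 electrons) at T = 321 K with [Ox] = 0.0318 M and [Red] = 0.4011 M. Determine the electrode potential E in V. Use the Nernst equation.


Apply the Nernst equation: E = E0 + (RT/nF)*ln([Ox]/[Red])
Step 1: RT/nF = 8.314*321/(3*96485) = 0.00922007 V
Step 2: [Ox]/[Red] = 0.0318/0.4011 = 0.079282
Step 3: ln(0.079282) = -2.534744
Step 4: correction = 0.00922007 * -2.534744 = -0.0234 V
E = -0.787 + -0.0234 = -0.8104 V

-0.8104 V


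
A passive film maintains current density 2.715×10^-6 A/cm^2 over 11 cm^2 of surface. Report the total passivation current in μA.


I = i_pass * A, then convert A → μA (×10^6)
I = 2.715×10^-6 * 11 * 10^6 = 29.87 μA

29.87 μA


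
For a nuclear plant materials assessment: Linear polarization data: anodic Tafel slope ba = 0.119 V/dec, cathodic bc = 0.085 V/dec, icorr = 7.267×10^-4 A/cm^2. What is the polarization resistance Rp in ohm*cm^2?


Apply the Stern-Geary equation: Rp = ba*bc / (2.303*icorr*(ba+bc))
ba*bc = 0.119*0.085 = 0.010115
ba+bc = 0.204; 2.303*icorr*(ba+bc) = 2.303*7.267×10^-4*0.204 = 3.4141238×10^-4
Rp = 0.010115 / 3.4141238×10^-4 = 29.63 ohm*cm^2

29.63 ohm*cm^2


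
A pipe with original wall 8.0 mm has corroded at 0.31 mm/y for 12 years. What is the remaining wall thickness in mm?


Remaining wall = original − CR × time
t = 8.0 − 0.31*12 = 8.0 − 3.72 = 4.28 mm

4.28 mm


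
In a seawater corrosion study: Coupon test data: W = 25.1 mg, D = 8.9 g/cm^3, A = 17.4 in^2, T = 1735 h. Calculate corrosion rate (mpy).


Apply the mpy weight-loss relation: CR = 534 * W / (D * A * T)
Numerator: 534 * 25.1 = 13403.4
Denominator: 8.9 * 17.4 * 1735 = 268682.1
CR = 13403.4 / 268682.1 = 0.0499 mpy

0.0499 mpy


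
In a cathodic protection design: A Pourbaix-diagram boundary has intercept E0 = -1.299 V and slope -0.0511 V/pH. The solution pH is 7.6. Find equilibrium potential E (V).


Apply the Pourbaix line equation: E = E0 + slope*pH
E = -1.299 + (-0.0511)*7.6 = -1.299 + (-0.38836) = -1.68736 V
Rounded to 4 decimal places: E = -1.6874 V

-1.6874 V


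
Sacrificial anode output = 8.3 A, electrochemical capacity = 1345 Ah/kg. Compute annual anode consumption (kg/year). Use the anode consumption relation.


Annual consumption = current * hours per year / capacity
Rate = 8.3 * 8760 / 1345 = 54.1 kg/year

54.1 kg/year


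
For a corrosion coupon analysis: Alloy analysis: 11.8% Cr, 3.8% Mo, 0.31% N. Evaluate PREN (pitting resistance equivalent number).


Apply the PREN formula: PREN = Cr + 3.3*Mo + 16*N
PREN = 11.8 + 3.3*3.8 + 16*0.31
PREN = 11.8 + 12.54 + 4.96 = 29.3

29.3


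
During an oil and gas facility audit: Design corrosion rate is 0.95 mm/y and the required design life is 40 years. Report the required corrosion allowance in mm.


Corrosion allowance = CR × design life
CA = 0.95 * 40 = 38.0 mm

38.0 mm


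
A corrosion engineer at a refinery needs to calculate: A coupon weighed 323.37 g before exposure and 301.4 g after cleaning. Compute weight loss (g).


Weight loss = initial − final
WL = 323.37 − 301.4 = 21.97 g

21.97 g


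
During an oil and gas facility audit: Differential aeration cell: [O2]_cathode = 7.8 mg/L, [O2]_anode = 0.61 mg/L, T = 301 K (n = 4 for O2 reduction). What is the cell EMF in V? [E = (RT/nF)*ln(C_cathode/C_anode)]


Apply the Nernst concentration-cell relation: E = (RT/nF)*ln(C_cathode/C_anode)
RT/nF = 8.314*301/(4*96485) = 0.0064842 V
ln(7.8/0.61) = 2.54842
E = 0.0064842 * 2.54842 = 0.01652 V

0.01652 V


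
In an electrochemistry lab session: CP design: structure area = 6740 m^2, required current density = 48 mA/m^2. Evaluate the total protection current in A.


I = area * current density, then convert mA → A (÷1000)
I = 6740 * 48 / 1000 = 323.52 A

323.52 A


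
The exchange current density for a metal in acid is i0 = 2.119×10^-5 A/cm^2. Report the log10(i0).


i0 = 2.119×10^-5 A/cm^2
log10(i0) = -4.674

-4.674


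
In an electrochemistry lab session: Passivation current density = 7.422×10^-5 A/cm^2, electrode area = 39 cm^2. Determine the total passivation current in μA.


I = i_pass * A, then convert A → μA (×10^6)
I = 7.422×10^-5 * 39 * 10^6 = 2894.58 μA

2894.58 μA


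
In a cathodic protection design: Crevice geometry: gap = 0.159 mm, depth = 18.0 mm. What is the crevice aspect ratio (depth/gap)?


Aspect ratio = depth / gap
Ratio = 18.0 / 0.159 = 113.2

113.2


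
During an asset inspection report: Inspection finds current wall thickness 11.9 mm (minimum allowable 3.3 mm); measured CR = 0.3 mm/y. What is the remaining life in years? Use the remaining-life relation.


Apply the remaining-life relation: RL = (t_current − t_min) / CR
RL = (11.9 − 3.3) / 0.3 = 8.6 / 0.3 = 28.7 years

28.7 years


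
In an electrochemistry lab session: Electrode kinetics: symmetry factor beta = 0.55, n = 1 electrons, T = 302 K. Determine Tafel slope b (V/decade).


Apply the Tafel slope relation: b = 2.303*R*T/(beta*n*F)
Numerator: 2.303 * 8.314 * 302 = 5782.44
Denominator: 0.55 * 1 * 96485 = 53066.75
b = 5782.44 / 53066.75 = 0.109 V/decade

0.109 V/decade


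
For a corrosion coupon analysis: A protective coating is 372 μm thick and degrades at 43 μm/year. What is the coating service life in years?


Service life = thickness / degradation rate
Life = 372 / 43 = 8.7 years

8.7 years


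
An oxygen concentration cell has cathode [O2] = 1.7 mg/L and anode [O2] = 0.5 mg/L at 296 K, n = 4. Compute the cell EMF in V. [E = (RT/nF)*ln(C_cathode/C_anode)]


Apply the Nernst concentration-cell relation: E = (RT/nF)*ln(C_cathode/C_anode)
RT/nF = 8.314*296/(4*96485) = 0.00637649 V
ln(1.7/0.5) = 1.22378
E = 0.00637649 * 1.22378 = 0.0078 V

0.0078 V


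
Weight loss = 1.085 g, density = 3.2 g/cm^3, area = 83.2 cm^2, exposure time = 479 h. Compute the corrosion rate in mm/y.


Apply the mm/y weight-loss relation: CR = 87600 * W / (D * A * T)
Numerator: 87600 * 1.085 = 95046.0
Denominator: 3.2 * 83.2 * 479 = 127528.96
CR = 95046.0 / 127528.96 = 0.7453 mm/y

0.7453 mm/y


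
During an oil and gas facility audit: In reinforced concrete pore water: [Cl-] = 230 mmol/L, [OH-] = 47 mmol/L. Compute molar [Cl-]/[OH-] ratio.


Threshold parameter = [Cl-] / [OH-] (molar basis; both in mmol/L, so units cancel)
Ratio = 230 / 47 = 4.89

4.89


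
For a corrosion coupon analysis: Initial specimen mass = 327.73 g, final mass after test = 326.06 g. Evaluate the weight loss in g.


Weight loss = initial − final
WL = 327.73 − 326.06 = 1.67 g

1.67 g


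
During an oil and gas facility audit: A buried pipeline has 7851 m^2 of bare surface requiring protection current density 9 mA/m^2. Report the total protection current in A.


I = area * current density, then convert mA → A (÷1000)
I = 7851 * 9 / 1000 = 70.66 A

70.66 A


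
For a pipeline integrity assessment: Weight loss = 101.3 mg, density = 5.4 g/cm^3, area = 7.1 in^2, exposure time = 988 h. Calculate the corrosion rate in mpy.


Apply the mpy weight-loss relation: CR = 534 * W / (D * A * T)
Numerator: 534 * 101.3 = 54094.2
Denominator: 5.4 * 7.1 * 988 = 37879.92
CR = 54094.2 / 37879.92 = 1.428 mpy

1.428 mpy


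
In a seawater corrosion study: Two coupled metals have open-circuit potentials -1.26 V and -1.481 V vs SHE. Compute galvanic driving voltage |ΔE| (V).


Driving voltage is the absolute potential difference.
|ΔE| = |-1.26 − (-1.481)| = 0.221 V

0.221 V


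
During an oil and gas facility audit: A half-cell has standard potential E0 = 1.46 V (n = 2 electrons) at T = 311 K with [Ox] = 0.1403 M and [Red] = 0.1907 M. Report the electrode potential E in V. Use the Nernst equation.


Apply the Nernst equation: E = E0 + (RT/nF)*ln([Ox]/[Red])
Step 1: RT/nF = 8.314*311/(2*96485) = 0.01339925 V
Step 2: [Ox]/[Red] = 0.1403/0.1907 = 0.735711
Step 3: ln(0.735711) = -0.306918
Step 4: correction = 0.01339925 * -0.306918 = -0.0041 V
E = 1.46 + -0.0041 = 1.4559 V

1.4559 V


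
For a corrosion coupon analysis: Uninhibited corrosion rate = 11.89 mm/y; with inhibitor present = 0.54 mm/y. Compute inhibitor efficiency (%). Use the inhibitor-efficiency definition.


Apply the inhibitor-efficiency definition: IE = (CR_blank − CR_inh)/CR_blank × 100
IE = (11.89 − 0.54) / 11.89 × 100
IE = 11.35 / 11.89 × 100 = 95.5 %

95.5 %


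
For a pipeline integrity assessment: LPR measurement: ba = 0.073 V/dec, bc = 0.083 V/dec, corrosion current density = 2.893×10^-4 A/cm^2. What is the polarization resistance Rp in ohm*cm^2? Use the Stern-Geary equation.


Apply the Stern-Geary equation: Rp = ba*bc / (2.303*icorr*(ba+bc))
ba*bc = 0.073*0.083 = 0.006059
ba+bc = 0.156; 2.303*icorr*(ba+bc) = 2.303*2.893×10^-4*0.156 = 1.0393623×10^-4
Rp = 0.006059 / 1.0393623×10^-4 = 58.3 ohm*cm^2

58.3 ohm*cm^2


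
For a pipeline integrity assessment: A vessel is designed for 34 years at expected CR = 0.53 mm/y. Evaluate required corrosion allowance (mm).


Corrosion allowance = CR × design life
CA = 0.53 * 34 = 18.02 mm

18.02 mm


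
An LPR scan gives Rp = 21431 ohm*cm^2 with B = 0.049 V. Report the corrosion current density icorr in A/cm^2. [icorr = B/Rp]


Apply the Stern-Geary relation: icorr = B / Rp
icorr = 0.049 / 21431 = 2.286×10^-6 A/cm^2

2.286×10^-6 A/cm^2


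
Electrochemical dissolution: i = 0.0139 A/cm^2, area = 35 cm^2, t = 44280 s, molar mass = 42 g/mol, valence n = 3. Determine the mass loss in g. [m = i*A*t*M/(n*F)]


Apply Faraday's law: m = i*A*t*M / (n*F)
Total charge passed Q = i*A*t = 0.0139*35*44280 = 21542.22 C
m = Q*M/(n*F) = 21542.22*42/(3*96485) = 3.1258 g

3.1258 g


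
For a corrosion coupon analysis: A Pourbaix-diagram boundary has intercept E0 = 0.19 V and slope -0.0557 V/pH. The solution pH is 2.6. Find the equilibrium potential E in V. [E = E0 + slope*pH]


Apply the Pourbaix line equation: E = E0 + slope*pH
E = 0.19 + (-0.0557)*2.6 = 0.19 + (-0.14482) = 0.04518 V
Rounded to 4 decimal places: E = 0.0452 V

0.0452 V


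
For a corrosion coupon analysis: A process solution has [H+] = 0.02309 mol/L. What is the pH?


pH = −log10[H+]
pH = −log10(0.02309) = 1.64

1.64


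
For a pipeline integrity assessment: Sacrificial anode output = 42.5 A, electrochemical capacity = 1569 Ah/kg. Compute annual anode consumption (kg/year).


Annual consumption = current * hours per year / capacity
Rate = 42.5 * 8760 / 1569 = 237.3 kg/year

237.3 kg/year


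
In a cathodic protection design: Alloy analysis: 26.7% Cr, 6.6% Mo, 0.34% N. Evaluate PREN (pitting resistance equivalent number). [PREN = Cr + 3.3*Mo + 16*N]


Apply the PREN formula: PREN = Cr + 3.3*Mo + 16*N
PREN = 26.7 + 3.3*6.6 + 16*0.34
PREN = 26.7 + 21.78 + 5.44 = 53.92

53.92


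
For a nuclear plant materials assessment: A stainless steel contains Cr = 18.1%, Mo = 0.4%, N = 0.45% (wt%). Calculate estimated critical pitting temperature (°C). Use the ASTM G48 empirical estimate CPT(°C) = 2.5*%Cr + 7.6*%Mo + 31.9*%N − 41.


Apply the ASTM G48 empirical CPT estimate: CPT(°C) = 2.5*%Cr + 7.6*%Mo + 31.9*%N − 41
2.5*18.1 = 45.25; 7.6*0.4 = 3.04; 31.9*0.45 = 14.355
CPT = 45.25 + 3.04 + 14.355 − 41 = 21.645 °C
Rounded to 0.1 °C: CPT ≈ 21.6 °C

21.6 °C


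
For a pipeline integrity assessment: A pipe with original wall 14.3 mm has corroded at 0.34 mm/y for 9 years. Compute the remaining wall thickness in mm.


Remaining wall = original − CR × time
t = 14.3 − 0.34*9 = 14.3 − 3.06 = 11.24 mm

11.24 mm


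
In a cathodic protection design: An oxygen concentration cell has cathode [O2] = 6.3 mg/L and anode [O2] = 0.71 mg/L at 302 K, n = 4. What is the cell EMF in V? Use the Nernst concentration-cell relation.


Apply the Nernst concentration-cell relation: E = (RT/nF)*ln(C_cathode/C_anode)
RT/nF = 8.314*302/(4*96485) = 0.00650575 V
ln(6.3/0.71) = 2.18304
E = 0.00650575 * 2.18304 = 0.0142 V

0.0142 V


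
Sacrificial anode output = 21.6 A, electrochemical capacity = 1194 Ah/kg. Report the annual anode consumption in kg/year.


Annual consumption = current * hours per year / capacity
Rate = 21.6 * 8760 / 1194 = 158.5 kg/year

158.5 kg/year


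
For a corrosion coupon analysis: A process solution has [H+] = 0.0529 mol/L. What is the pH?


pH = −log10[H+]
pH = −log10(0.0529) = 1.28

1.28


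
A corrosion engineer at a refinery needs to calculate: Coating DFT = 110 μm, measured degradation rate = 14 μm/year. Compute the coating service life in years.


Service life = thickness / degradation rate
Life = 110 / 14 = 7.9 years

7.9 years


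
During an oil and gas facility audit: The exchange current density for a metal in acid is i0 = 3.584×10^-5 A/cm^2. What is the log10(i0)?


i0 = 3.584×10^-5 A/cm^2
log10(i0) = -4.446

-4.446


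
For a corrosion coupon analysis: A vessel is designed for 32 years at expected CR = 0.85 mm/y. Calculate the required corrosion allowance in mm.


Corrosion allowance = CR × design life
CA = 0.85 * 32 = 27.2 mm

27.2 mm


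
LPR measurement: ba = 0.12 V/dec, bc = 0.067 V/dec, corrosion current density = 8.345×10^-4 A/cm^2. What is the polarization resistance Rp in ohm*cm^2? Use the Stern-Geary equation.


Apply the Stern-Geary equation: Rp = ba*bc / (2.303*icorr*(ba+bc))
ba*bc = 0.12*0.067 = 0.00804
ba+bc = 0.187; 2.303*icorr*(ba+bc) = 2.303*8.345×10^-4*0.187 = 3.593866×10^-4
Rp = 0.00804 / 3.593866×10^-4 = 22.37 ohm*cm^2

22.37 ohm*cm^2


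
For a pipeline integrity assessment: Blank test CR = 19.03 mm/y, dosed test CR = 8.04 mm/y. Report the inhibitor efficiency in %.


Apply the inhibitor-efficiency definition: IE = (CR_blank − CR_inh)/CR_blank × 100
IE = (19.03 − 8.04) / 19.03 × 100
IE = 10.99 / 19.03 × 100 = 57.8 %

57.8 %


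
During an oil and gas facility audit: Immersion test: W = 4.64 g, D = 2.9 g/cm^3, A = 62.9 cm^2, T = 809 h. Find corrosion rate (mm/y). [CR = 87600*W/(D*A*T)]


Apply the mm/y weight-loss relation: CR = 87600 * W / (D * A * T)
Numerator: 87600 * 4.64 = 406464.0
Denominator: 2.9 * 62.9 * 809 = 147569.69
CR = 406464.0 / 147569.69 = 2.75439 mm/y

2.75439 mm/y


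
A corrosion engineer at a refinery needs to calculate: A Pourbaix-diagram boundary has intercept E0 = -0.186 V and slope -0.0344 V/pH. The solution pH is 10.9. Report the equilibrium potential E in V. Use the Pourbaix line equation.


Apply the Pourbaix line equation: E = E0 + slope*pH
E = -0.186 + (-0.0344)*10.9 = -0.186 + (-0.37496) = -0.56096 V
Rounded to 4 decimal places: E = -0.5610 V

-0.5610 V


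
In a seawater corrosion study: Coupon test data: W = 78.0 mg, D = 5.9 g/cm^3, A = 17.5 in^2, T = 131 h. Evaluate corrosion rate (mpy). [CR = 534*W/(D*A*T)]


Apply the mpy weight-loss relation: CR = 534 * W / (D * A * T)
Numerator: 534 * 78.0 = 41652.0
Denominator: 5.9 * 17.5 * 131 = 13525.75
CR = 41652.0 / 13525.75 = 3.07946 mpy

3.07946 mpy


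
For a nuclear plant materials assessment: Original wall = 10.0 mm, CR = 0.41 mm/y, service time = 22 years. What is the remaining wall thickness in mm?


Remaining wall = original − CR × time
t = 10.0 − 0.41*22 = 10.0 − 9.02 = 0.98 mm

0.98 mm


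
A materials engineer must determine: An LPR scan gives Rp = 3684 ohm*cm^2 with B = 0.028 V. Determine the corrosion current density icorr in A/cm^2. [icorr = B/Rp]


Apply the Stern-Geary relation: icorr = B / Rp
icorr = 0.028 / 3684 = 7.6×10^-6 A/cm^2

7.6×10^-6 A/cm^2


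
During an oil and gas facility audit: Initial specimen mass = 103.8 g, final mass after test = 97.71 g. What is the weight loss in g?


Weight loss = initial − final
WL = 103.8 − 97.71 = 6.09 g

6.09 g


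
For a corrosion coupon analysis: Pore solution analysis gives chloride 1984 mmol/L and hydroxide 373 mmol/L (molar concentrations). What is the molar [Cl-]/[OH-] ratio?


Threshold parameter = [Cl-] / [OH-] (molar basis; both in mmol/L, so units cancel)
Ratio = 1984 / 373 = 5.32

5.32


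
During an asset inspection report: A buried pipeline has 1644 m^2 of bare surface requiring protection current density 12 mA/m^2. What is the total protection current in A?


I = area * current density, then convert mA → A (÷1000)
I = 1644 * 12 / 1000 = 19.73 A

19.73 A


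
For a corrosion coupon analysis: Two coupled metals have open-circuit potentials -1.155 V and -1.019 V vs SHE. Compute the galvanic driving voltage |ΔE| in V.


Driving voltage is the absolute potential difference.
|ΔE| = |-1.155 − (-1.019)| = 0.136 V

0.136 V


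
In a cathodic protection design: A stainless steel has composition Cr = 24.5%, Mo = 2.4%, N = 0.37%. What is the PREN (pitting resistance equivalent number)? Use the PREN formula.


Apply the PREN formula: PREN = Cr + 3.3*Mo + 16*N
PREN = 24.5 + 3.3*2.4 + 16*0.37
PREN = 24.5 + 7.92 + 5.92 = 38.34

38.34


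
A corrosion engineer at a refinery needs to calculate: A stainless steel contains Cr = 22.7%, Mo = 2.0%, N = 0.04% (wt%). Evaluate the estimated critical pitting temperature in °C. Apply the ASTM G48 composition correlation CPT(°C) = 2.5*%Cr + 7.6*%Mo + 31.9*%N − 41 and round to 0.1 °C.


Apply the ASTM G48 empirical CPT estimate: CPT(°C) = 2.5*%Cr + 7.6*%Mo + 31.9*%N − 41
2.5*22.7 = 56.75; 7.6*2.0 = 15.2; 31.9*0.04 = 1.276
CPT = 56.75 + 15.2 + 1.276 − 41 = 32.226 °C
Rounded to 0.1 °C: CPT ≈ 32.2 °C

32.2 °C


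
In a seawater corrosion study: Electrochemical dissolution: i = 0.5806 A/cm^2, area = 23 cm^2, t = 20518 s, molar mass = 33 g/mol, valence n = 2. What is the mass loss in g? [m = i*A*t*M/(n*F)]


Apply Faraday's law: m = i*A*t*M / (n*F)
Total charge passed Q = i*A*t = 0.5806*23*20518 = 273993.2684 C
m = Q*M/(n*F) = 273993.2684*33/(2*96485) = 46.85587 g

46.85587 g


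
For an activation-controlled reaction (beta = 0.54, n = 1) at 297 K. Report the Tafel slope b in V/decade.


Apply the Tafel slope relation: b = 2.303*R*T/(beta*n*F)
Numerator: 2.303 * 8.314 * 297 = 5686.7
Denominator: 0.54 * 1 * 96485 = 52101.9
b = 5686.7 / 52101.9 = 0.109 V/decade

0.109 V/decade


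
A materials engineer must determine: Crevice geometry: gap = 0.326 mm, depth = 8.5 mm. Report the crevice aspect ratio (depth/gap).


Aspect ratio = depth / gap
Ratio = 8.5 / 0.326 = 26.1

26.1


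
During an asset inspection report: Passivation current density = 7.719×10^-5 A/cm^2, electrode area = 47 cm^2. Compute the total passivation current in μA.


I = i_pass * A, then convert A → μA (×10^6)
I = 7.719×10^-5 * 47 * 10^6 = 3627.93 μA

3627.93 μA


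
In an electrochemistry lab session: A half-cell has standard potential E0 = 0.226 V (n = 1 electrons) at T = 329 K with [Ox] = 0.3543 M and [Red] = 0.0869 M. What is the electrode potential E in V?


Apply the Nernst equation: E = E0 + (RT/nF)*ln([Ox]/[Red])
Step 1: RT/nF = 8.314*329/(1*96485) = 0.02834955 V
Step 2: [Ox]/[Red] = 0.3543/0.0869 = 4.0771
Step 3: ln(4.0771) = 1.405386
Step 4: correction = 0.02834955 * 1.405386 = 0.04 V
E = 0.226 + 0.04 = 0.266 V

0.266 V


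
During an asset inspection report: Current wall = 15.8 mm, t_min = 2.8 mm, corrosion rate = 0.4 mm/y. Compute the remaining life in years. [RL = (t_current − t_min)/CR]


Apply the remaining-life relation: RL = (t_current − t_min) / CR
RL = (15.8 − 2.8) / 0.4 = 13.0 / 0.4 = 32.5 years

32.5 years


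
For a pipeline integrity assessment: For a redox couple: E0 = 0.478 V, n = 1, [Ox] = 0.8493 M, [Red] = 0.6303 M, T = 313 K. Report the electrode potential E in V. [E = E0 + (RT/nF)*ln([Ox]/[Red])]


Apply the Nernst equation: E = E0 + (RT/nF)*ln([Ox]/[Red])
Step 1: RT/nF = 8.314*313/(1*96485) = 0.02697085 V
Step 2: [Ox]/[Red] = 0.8493/0.6303 = 1.347454
Step 3: ln(1.347454) = 0.298217
Step 4: correction = 0.02697085 * 0.298217 = 0.008 V
E = 0.478 + 0.008 = 0.486 V

0.486 V


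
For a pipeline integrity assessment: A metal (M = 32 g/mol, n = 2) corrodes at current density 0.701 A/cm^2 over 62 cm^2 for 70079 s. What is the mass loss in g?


Apply Faraday's law: m = i*A*t*M / (n*F)
Total charge passed Q = i*A*t = 0.701*62*70079 = 3045773.498 C
m = Q*M/(n*F) = 3045773.498*32/(2*96485) = 505.077 g

505.077 g


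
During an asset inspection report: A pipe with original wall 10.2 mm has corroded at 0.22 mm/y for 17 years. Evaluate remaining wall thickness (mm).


Remaining wall = original − CR × time
t = 10.2 − 0.22*17 = 10.2 − 3.74 = 6.46 mm

6.46 mm


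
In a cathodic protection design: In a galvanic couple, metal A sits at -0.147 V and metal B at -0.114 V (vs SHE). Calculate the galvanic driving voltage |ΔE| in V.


Driving voltage is the absolute potential difference.
|ΔE| = |-0.147 − (-0.114)| = 0.033 V

0.033 V


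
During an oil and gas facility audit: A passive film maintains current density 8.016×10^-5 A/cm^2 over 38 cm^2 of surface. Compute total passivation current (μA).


I = i_pass * A, then convert A → μA (×10^6)
I = 8.016×10^-5 * 38 * 10^6 = 3046.08 μA

3046.08 μA


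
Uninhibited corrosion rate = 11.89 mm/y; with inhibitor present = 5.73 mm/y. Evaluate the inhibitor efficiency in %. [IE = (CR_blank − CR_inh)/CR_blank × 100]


Apply the inhibitor-efficiency definition: IE = (CR_blank − CR_inh)/CR_blank × 100
IE = (11.89 − 5.73) / 11.89 × 100
IE = 6.16 / 11.89 × 100 = 51.8 %

51.8 %


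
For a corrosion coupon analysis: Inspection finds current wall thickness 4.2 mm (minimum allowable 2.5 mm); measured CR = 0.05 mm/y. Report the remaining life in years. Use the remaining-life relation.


Apply the remaining-life relation: RL = (t_current − t_min) / CR
RL = (4.2 − 2.5) / 0.05 = 1.7 / 0.05 = 34.0 years

34.0 years


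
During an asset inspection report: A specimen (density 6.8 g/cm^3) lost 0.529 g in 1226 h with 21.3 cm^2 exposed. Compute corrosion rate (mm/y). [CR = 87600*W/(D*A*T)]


Apply the mm/y weight-loss relation: CR = 87600 * W / (D * A * T)
Numerator: 87600 * 0.529 = 46340.4
Denominator: 6.8 * 21.3 * 1226 = 177573.84
CR = 46340.4 / 177573.84 = 0.260964 mm/y

0.260964 mm/y


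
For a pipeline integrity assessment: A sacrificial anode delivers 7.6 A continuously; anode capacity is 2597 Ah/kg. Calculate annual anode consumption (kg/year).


Annual consumption = current * hours per year / capacity
Rate = 7.6 * 8760 / 2597 = 25.6 kg/year

25.6 kg/year


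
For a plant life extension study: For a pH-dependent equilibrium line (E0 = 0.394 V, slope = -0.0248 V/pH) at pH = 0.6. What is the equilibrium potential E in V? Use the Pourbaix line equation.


Apply the Pourbaix line equation: E = E0 + slope*pH
E = 0.394 + (-0.0248)*0.6 = 0.394 + (-0.01488) = 0.37912 V
Rounded to 3 decimal places: E = 0.379 V

0.379 V


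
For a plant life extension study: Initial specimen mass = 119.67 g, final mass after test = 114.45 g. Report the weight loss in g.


Weight loss = initial − final
WL = 119.67 − 114.45 = 5.22 g

5.22 g


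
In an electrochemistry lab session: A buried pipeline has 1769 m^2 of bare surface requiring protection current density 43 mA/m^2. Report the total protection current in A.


I = area * current density, then convert mA → A (÷1000)
I = 1769 * 43 / 1000 = 76.07 A

76.07 A


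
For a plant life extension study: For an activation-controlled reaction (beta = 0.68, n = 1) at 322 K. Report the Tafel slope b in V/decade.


Apply the Tafel slope relation: b = 2.303*R*T/(beta*n*F)
Numerator: 2.303 * 8.314 * 322 = 6165.38
Denominator: 0.68 * 1 * 96485 = 65609.8
b = 6165.38 / 65609.8 = 0.094 V/decade

0.094 V/decade


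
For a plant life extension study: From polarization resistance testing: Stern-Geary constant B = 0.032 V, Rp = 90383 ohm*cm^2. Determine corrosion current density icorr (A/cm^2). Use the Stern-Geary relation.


Apply the Stern-Geary relation: icorr = B / Rp
icorr = 0.032 / 90383 = 3.54×10^-7 A/cm^2

3.54×10^-7 A/cm^2


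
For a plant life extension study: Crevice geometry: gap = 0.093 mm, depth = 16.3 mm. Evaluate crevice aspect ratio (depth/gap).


Aspect ratio = depth / gap
Ratio = 16.3 / 0.093 = 175.3

175.3


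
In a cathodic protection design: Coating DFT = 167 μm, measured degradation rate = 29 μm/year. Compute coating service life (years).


Service life = thickness / degradation rate
Life = 167 / 29 = 5.8 years

5.8 years


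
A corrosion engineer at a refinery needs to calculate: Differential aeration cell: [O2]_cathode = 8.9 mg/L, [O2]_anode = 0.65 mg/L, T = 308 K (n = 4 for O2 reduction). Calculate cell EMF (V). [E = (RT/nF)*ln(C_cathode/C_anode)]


Apply the Nernst concentration-cell relation: E = (RT/nF)*ln(C_cathode/C_anode)
RT/nF = 8.314*308/(4*96485) = 0.006635 V
ln(8.9/0.65) = 2.61683
E = 0.006635 * 2.61683 = 0.01736 V

0.01736 V


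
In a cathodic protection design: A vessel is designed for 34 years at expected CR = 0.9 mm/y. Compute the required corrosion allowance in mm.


Corrosion allowance = CR × design life
CA = 0.9 * 34 = 30.6 mm

30.6 mm


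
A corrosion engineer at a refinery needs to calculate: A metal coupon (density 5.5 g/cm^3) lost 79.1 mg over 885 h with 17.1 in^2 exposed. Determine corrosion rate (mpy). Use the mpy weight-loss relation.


Apply the mpy weight-loss relation: CR = 534 * W / (D * A * T)
Numerator: 534 * 79.1 = 42239.4
Denominator: 5.5 * 17.1 * 885 = 83234.25
CR = 42239.4 / 83234.25 = 0.5075 mpy

0.5075 mpy


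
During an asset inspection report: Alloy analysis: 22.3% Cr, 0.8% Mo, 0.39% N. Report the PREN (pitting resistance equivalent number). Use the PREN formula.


Apply the PREN formula: PREN = Cr + 3.3*Mo + 16*N
PREN = 22.3 + 3.3*0.8 + 16*0.39
PREN = 22.3 + 2.64 + 6.24 = 31.18

31.18


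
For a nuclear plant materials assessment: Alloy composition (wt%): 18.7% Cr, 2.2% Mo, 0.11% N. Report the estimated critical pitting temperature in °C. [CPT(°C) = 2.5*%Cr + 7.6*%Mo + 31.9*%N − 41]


Apply the ASTM G48 empirical CPT estimate: CPT(°C) = 2.5*%Cr + 7.6*%Mo + 31.9*%N − 41
2.5*18.7 = 46.75; 7.6*2.2 = 16.72; 31.9*0.11 = 3.509
CPT = 46.75 + 16.72 + 3.509 − 41 = 25.979 °C
Rounded to 0.1 °C: CPT ≈ 26.0 °C

26.0 °C


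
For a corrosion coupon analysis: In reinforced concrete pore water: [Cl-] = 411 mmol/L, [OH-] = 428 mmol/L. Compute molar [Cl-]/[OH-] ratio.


Threshold parameter = [Cl-] / [OH-] (molar basis; both in mmol/L, so units cancel)
Ratio = 411 / 428 = 0.96

0.96


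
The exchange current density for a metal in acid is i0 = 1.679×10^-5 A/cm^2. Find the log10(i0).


i0 = 1.679×10^-5 A/cm^2
log10(i0) = -4.775

-4.775


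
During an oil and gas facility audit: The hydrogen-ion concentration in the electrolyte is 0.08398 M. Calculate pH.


pH = −log10[H+]
pH = −log10(0.08398) = 1.08

1.08


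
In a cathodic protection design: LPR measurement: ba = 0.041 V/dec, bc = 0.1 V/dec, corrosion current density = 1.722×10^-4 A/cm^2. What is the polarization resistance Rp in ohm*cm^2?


Apply the Stern-Geary equation: Rp = ba*bc / (2.303*icorr*(ba+bc))
ba*bc = 0.041*0.1 = 0.0041
ba+bc = 0.141; 2.303*icorr*(ba+bc) = 2.303*1.722×10^-4*0.141 = 5.5917301×10^-5
Rp = 0.0041 / 5.5917301×10^-5 = 73.32 ohm*cm^2

73.32 ohm*cm^2


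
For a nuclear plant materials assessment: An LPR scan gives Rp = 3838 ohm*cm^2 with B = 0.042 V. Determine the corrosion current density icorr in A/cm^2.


Apply the Stern-Geary relation: icorr = B / Rp
icorr = 0.042 / 3838 = 1.094×10^-5 A/cm^2

1.094×10^-5 A/cm^2


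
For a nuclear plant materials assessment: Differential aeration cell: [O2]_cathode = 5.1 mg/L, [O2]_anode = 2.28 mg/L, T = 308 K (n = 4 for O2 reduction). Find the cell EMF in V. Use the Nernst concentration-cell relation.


Apply the Nernst concentration-cell relation: E = (RT/nF)*ln(C_cathode/C_anode)
RT/nF = 8.314*308/(4*96485) = 0.006635 V
ln(5.1/2.28) = 0.80507
E = 0.006635 * 0.80507 = 0.00534 V

0.00534 V


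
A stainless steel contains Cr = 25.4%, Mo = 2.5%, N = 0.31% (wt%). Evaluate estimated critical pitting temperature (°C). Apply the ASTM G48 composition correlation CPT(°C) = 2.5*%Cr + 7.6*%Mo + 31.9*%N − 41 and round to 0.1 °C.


Apply the ASTM G48 empirical CPT estimate: CPT(°C) = 2.5*%Cr + 7.6*%Mo + 31.9*%N − 41
2.5*25.4 = 63.5; 7.6*2.5 = 19; 31.9*0.31 = 9.889
CPT = 63.5 + 19 + 9.889 − 41 = 51.389 °C
Rounded to 0.1 °C: CPT ≈ 51.4 °C

51.4 °C


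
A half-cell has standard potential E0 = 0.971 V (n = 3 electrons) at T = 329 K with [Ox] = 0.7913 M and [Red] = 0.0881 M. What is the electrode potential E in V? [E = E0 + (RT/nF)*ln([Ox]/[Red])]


Apply the Nernst equation: E = E0 + (RT/nF)*ln([Ox]/[Red])
Step 1: RT/nF = 8.314*329/(3*96485) = 0.00944985 V
Step 2: [Ox]/[Red] = 0.7913/0.0881 = 8.981839
Step 3: ln(8.981839) = 2.195205
Step 4: correction = 0.00944985 * 2.195205 = 0.0207 V
E = 0.971 + 0.0207 = 0.9917 V

0.9917 V


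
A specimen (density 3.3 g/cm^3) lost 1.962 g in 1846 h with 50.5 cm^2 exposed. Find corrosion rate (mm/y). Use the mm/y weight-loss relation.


Apply the mm/y weight-loss relation: CR = 87600 * W / (D * A * T)
Numerator: 87600 * 1.962 = 171871.2
Denominator: 3.3 * 50.5 * 1846 = 307635.9
CR = 171871.2 / 307635.9 = 0.5587 mm/y

0.5587 mm/y


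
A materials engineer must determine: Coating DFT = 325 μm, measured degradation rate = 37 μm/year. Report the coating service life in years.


Service life = thickness / degradation rate
Life = 325 / 37 = 8.8 years

8.8 years


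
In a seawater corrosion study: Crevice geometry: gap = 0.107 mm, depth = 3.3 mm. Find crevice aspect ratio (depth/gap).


Aspect ratio = depth / gap
Ratio = 3.3 / 0.107 = 30.8

30.8


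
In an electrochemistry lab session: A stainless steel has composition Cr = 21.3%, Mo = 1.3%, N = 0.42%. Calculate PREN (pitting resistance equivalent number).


Apply the PREN formula: PREN = Cr + 3.3*Mo + 16*N
PREN = 21.3 + 3.3*1.3 + 16*0.42
PREN = 21.3 + 4.29 + 6.72 = 32.31

32.31
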